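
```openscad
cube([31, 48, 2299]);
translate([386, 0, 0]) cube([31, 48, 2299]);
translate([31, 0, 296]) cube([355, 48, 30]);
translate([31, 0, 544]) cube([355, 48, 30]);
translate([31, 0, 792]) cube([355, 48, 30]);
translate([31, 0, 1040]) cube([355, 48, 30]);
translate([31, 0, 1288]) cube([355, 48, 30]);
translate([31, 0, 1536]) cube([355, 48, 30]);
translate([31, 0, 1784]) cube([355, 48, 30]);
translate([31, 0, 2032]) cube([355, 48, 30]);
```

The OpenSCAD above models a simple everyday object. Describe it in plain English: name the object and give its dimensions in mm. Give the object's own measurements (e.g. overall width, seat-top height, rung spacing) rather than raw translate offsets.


A straight ladder. Two 31×48 mm vertical rails, 2299 mm tall, stand 417 mm apart (outside-to-outside) with their front faces coplanar on the −y side. 8 rungs, each 48 mm deep and 30 mm tall, span between the inner faces of the rails, front faces flush with the rails. The lowest rung's underside is at z = 296 mm and rungs are spaced 248 mm apart (underside to underside).


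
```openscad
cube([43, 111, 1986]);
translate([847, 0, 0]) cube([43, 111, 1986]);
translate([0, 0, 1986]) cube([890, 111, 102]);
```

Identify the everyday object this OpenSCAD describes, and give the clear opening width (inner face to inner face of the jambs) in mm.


A door frame. The clear opening width is 804 mm.

Two 1986 mm tall posts with a header on top — a door frame. The left jamb is 43 mm wide at x = 0; the right jamb starts at x = 847. The clear opening is 847 − 43 = 804 mm.


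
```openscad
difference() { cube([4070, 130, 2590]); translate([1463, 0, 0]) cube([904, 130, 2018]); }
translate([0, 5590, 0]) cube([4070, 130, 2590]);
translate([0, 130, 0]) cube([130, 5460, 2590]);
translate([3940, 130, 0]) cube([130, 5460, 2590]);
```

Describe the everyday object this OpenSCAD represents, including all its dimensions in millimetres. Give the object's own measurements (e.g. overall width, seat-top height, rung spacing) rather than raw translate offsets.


A single room: four walls, each 2590 mm tall and 130 mm thick, enclosing an outside footprint 4070×5720 mm (x × y), no floor or roof. The front and back walls (−y and +y sides) run the full x-width; the side walls fit between their inner faces. A door opening 904 mm wide and 2018 mm tall is cut through the front wall from the floor up, its −x edge 1463 mm from the wall's −x end.


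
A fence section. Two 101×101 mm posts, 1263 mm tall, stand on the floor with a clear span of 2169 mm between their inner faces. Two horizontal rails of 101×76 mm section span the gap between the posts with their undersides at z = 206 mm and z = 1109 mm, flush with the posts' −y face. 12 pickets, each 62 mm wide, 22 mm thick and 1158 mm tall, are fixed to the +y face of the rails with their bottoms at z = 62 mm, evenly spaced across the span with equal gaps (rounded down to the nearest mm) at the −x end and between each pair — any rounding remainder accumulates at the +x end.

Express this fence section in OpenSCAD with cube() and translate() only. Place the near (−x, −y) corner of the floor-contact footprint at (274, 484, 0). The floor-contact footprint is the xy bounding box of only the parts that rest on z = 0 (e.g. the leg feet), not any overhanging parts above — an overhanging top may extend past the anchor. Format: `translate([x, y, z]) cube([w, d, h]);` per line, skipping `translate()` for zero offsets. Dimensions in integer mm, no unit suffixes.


translate([274, 484, 0]) cube([101, 101, 1263]);
translate([2544, 484, 0]) cube([101, 101, 1263]);
translate([375, 484, 206]) cube([2169, 101, 76]);
translate([375, 484, 1109]) cube([2169, 101, 76]);
translate([484, 585, 62]) cube([62, 22, 1158]);
translate([655, 585, 62]) cube([62, 22, 1158]);
translate([826, 585, 62]) cube([62, 22, 1158]);
translate([997, 585, 62]) cube([62, 22, 1158]);
translate([1168, 585, 62]) cube([62, 22, 1158]);
translate([1339, 585, 62]) cube([62, 22, 1158]);
translate([1510, 585, 62]) cube([62, 22, 1158]);
translate([1681, 585, 62]) cube([62, 22, 1158]);
translate([1852, 585, 62]) cube([62, 22, 1158]);
translate([2023, 585, 62]) cube([62, 22, 1158]);
translate([2194, 585, 62]) cube([62, 22, 1158]);
translate([2365, 585, 62]) cube([62, 22, 1158]);


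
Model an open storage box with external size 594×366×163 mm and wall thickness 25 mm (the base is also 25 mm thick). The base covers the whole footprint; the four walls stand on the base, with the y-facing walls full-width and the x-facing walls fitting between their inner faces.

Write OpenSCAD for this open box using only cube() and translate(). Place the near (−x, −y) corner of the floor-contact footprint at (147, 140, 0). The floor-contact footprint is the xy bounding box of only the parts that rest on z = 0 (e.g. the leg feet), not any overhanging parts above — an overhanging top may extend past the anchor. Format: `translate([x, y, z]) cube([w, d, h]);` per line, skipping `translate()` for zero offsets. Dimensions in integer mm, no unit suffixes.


translate([147, 140, 0]) cube([594, 366, 25]);
translate([147, 140, 25]) cube([594, 25, 138]);
translate([147, 481, 25]) cube([594, 25, 138]);
translate([147, 165, 25]) cube([25, 316, 138]);
translate([716, 165, 25]) cube([25, 316, 138]);


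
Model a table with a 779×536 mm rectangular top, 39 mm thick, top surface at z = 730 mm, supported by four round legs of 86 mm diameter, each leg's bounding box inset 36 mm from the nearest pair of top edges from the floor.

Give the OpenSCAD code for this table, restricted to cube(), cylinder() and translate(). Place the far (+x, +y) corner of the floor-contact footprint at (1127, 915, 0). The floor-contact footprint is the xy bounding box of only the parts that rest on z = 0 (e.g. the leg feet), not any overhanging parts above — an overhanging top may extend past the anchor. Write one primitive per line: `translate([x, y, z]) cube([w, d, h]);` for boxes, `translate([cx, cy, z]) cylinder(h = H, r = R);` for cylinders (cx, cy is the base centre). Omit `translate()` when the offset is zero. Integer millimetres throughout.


// leg_h = 730 - 39 = 691
translate([384, 415, 691]) cube([779, 536, 39]);
translate([463, 494, 0]) cylinder(h = 691, r = 43);
translate([1084, 494, 0]) cylinder(h = 691, r = 43);
translate([463, 872, 0]) cylinder(h = 691, r = 43);
translate([1084, 872, 0]) cylinder(h = 691, r = 43);


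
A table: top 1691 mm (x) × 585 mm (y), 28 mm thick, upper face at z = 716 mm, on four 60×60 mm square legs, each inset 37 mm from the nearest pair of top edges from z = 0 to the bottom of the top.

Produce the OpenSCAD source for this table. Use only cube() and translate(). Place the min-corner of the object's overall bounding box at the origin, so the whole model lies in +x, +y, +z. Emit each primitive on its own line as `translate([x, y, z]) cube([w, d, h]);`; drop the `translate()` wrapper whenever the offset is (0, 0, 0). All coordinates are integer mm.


translate([0, 0, 688]) cube([1691, 585, 28]);
translate([37, 37, 0]) cube([60, 60, 688]);
translate([1594, 37, 0]) cube([60, 60, 688]);
translate([37, 488, 0]) cube([60, 60, 688]);
translate([1594, 488, 0]) cube([60, 60, 688]);


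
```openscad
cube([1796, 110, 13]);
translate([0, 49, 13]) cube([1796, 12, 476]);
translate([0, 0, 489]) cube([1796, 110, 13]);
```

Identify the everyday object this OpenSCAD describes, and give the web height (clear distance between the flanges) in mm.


An I-beam. The web height is 476 mm.

Two wide flanges with a thin centred web — an I-beam. Overall 502 mm minus two 13 mm flanges gives a web of 502 − 2·13 = 476 mm.


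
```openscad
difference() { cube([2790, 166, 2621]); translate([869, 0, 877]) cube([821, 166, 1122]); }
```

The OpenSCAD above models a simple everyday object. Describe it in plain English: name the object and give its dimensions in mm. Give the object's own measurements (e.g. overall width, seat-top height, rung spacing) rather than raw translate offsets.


A wall 2790 mm long (x), 166 mm thick (y), 2621 mm tall, with a rectangular window opening cut through it. The opening is 821 mm wide and 1122 mm tall; its sill is at z = 877 mm and its near (−x) edge is 869 mm from the wall's −x end. The opening passes through the full wall thickness.


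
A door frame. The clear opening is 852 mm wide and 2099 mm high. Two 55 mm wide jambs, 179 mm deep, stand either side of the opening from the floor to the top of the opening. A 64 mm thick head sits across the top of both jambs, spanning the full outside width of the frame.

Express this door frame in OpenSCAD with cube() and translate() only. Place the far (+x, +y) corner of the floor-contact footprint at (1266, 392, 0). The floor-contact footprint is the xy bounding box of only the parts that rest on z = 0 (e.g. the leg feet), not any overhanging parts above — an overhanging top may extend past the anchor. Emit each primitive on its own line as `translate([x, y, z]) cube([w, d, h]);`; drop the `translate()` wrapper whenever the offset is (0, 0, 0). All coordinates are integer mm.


translate([304, 213, 0]) cube([55, 179, 2099]);
translate([1211, 213, 0]) cube([55, 179, 2099]);
translate([304, 213, 2099]) cube([962, 179, 64]);


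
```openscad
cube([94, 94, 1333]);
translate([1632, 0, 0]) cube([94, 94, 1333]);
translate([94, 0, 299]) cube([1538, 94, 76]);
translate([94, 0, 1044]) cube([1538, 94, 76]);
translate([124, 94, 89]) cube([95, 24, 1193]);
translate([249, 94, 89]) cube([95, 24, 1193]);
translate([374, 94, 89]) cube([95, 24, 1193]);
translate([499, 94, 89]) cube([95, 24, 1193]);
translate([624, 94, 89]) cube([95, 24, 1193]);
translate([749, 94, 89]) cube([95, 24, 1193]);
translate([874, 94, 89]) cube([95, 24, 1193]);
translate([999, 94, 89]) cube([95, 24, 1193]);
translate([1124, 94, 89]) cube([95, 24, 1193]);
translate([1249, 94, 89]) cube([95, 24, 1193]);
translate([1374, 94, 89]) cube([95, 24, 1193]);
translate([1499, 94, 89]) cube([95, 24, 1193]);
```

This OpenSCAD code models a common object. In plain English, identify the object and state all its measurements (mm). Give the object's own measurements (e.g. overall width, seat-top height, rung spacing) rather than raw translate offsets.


A fence section. Two 94×94 mm posts, 1333 mm tall, stand on the floor with a clear span of 1538 mm between their inner faces. Two horizontal rails of 94×76 mm section span the gap between the posts with their undersides at z = 299 mm and z = 1044 mm, flush with the posts' −y face. 12 pickets, each 95 mm wide, 24 mm thick and 1193 mm tall, are fixed to the +y face of the rails with their bottoms at z = 89 mm, spaced across the span with a 30 mm gap after the −x post and between neighbouring pickets, with 38 mm left before the +x post.


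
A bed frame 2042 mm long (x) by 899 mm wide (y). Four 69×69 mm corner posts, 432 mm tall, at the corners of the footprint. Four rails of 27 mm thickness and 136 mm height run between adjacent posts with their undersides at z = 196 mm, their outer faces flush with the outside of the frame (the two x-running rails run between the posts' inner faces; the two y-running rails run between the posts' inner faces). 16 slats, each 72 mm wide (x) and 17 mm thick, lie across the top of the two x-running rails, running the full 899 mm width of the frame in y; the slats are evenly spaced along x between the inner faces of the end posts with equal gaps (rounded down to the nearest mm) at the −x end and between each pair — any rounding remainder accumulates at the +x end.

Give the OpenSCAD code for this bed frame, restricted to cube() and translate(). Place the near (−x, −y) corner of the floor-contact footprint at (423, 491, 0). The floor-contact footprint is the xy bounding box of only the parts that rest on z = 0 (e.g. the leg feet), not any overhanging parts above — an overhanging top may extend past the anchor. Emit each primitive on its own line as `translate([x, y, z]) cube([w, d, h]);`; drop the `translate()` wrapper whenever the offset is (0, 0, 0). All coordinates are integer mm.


translate([423, 491, 0]) cube([69, 69, 432]);
translate([423, 1321, 0]) cube([69, 69, 432]);
translate([2396, 491, 0]) cube([69, 69, 432]);
translate([2396, 1321, 0]) cube([69, 69, 432]);
translate([492, 491, 196]) cube([1904, 27, 136]);
translate([492, 1363, 196]) cube([1904, 27, 136]);
translate([423, 560, 196]) cube([27, 761, 136]);
translate([2438, 560, 196]) cube([27, 761, 136]);
translate([536, 491, 332]) cube([72, 899, 17]);
translate([652, 491, 332]) cube([72, 899, 17]);
translate([768, 491, 332]) cube([72, 899, 17]);
translate([884, 491, 332]) cube([72, 899, 17]);
translate([1000, 491, 332]) cube([72, 899, 17]);
translate([1116, 491, 332]) cube([72, 899, 17]);
translate([1232, 491, 332]) cube([72, 899, 17]);
translate([1348, 491, 332]) cube([72, 899, 17]);
translate([1464, 491, 332]) cube([72, 899, 17]);
translate([1580, 491, 332]) cube([72, 899, 17]);
translate([1696, 491, 332]) cube([72, 899, 17]);
translate([1812, 491, 332]) cube([72, 899, 17]);
translate([1928, 491, 332]) cube([72, 899, 17]);
translate([2044, 491, 332]) cube([72, 899, 17]);
translate([2160, 491, 332]) cube([72, 899, 17]);
translate([2276, 491, 332]) cube([72, 899, 17]);


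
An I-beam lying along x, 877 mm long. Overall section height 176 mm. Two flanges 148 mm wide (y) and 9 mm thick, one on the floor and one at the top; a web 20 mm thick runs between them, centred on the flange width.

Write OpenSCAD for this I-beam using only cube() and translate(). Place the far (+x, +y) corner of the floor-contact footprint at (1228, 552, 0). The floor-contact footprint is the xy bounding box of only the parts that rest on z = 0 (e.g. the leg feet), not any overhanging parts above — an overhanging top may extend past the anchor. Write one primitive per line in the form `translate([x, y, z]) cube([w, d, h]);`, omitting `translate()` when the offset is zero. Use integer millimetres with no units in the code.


translate([351, 404, 0]) cube([877, 148, 9]);
translate([351, 468, 9]) cube([877, 20, 158]);
translate([351, 404, 167]) cube([877, 148, 9]);


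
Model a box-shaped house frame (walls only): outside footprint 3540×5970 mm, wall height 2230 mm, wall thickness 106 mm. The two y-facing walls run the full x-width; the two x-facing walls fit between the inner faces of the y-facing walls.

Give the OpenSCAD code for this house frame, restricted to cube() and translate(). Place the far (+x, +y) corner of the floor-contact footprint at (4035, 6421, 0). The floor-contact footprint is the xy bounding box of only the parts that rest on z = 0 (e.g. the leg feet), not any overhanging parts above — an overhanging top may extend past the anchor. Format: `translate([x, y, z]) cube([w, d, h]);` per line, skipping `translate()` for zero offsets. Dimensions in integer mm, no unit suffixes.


translate([495, 451, 0]) cube([3540, 106, 2230]);
translate([495, 6315, 0]) cube([3540, 106, 2230]);
translate([495, 557, 0]) cube([106, 5758, 2230]);
translate([3929, 557, 0]) cube([106, 5758, 2230]);


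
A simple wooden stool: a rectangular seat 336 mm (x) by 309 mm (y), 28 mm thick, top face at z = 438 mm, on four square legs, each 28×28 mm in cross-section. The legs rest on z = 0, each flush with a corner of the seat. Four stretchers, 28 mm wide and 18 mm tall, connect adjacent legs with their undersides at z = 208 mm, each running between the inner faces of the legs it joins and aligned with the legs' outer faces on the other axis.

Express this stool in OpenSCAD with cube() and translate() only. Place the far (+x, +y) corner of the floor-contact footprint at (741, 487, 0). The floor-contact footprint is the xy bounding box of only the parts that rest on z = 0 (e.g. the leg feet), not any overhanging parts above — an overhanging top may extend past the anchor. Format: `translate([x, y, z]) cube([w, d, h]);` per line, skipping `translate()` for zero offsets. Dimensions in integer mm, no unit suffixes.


translate([405, 178, 410]) cube([336, 309, 28]);
translate([405, 178, 0]) cube([28, 28, 410]);
translate([713, 178, 0]) cube([28, 28, 410]);
translate([405, 459, 0]) cube([28, 28, 410]);
translate([713, 459, 0]) cube([28, 28, 410]);
translate([433, 178, 208]) cube([280, 28, 18]);
translate([433, 459, 208]) cube([280, 28, 18]);
translate([405, 206, 208]) cube([28, 253, 18]);
translate([713, 206, 208]) cube([28, 253, 18]);


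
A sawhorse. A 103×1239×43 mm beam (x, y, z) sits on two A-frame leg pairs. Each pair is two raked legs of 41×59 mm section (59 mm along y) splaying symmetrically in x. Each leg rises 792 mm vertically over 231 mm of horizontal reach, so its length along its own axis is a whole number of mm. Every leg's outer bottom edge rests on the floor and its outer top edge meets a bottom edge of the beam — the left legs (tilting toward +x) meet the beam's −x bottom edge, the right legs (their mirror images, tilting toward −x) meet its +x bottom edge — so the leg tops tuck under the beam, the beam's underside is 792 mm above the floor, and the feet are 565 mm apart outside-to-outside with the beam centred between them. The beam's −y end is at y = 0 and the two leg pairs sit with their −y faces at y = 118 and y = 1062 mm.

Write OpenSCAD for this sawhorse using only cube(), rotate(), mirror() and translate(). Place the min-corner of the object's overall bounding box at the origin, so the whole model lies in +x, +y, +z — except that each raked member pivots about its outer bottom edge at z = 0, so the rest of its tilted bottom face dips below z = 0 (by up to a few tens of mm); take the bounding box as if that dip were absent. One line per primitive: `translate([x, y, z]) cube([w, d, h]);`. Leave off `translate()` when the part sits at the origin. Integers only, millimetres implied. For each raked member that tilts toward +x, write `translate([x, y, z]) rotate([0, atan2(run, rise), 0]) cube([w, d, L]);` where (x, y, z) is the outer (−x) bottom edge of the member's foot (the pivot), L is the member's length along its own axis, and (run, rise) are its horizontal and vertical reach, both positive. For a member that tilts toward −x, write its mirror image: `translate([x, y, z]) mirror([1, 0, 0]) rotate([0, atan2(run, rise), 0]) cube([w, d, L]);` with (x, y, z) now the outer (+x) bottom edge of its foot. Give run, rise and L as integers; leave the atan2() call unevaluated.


translate([231, 0, 792]) cube([103, 1239, 43]);
translate([0, 118, 0]) rotate([0, atan2(231, 792), 0]) cube([41, 59, 825]);
translate([565, 118, 0]) mirror([1, 0, 0]) rotate([0, atan2(231, 792), 0]) cube([41, 59, 825]);
translate([0, 1062, 0]) rotate([0, atan2(231, 792), 0]) cube([41, 59, 825]);
translate([565, 1062, 0]) mirror([1, 0, 0]) rotate([0, atan2(231, 792), 0]) cube([41, 59, 825]);


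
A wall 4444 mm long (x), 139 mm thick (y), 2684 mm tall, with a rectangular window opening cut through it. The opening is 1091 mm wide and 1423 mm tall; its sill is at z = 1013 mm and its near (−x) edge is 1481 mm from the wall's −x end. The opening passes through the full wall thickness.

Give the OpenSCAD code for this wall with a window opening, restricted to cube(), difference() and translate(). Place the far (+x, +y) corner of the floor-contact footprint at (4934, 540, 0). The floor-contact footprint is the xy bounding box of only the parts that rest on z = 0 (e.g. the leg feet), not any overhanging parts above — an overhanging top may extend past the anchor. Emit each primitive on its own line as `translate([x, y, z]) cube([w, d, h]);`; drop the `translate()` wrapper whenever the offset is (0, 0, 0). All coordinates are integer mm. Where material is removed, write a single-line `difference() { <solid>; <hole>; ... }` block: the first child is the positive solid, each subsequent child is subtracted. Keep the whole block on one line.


difference() { translate([490, 401, 0]) cube([4444, 139, 2684]); translate([1971, 401, 1013]) cube([1091, 139, 1423]); }


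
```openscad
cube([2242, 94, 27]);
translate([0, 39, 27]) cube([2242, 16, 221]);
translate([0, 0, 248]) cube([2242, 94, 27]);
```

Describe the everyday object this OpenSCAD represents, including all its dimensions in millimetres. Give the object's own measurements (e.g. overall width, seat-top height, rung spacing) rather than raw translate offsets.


An I-beam lying along x, 2242 mm long. Overall section height 275 mm. Two flanges 94 mm wide (y) and 27 mm thick, one on the floor and one at the top; a web 16 mm thick runs between them, centred on the flange width.


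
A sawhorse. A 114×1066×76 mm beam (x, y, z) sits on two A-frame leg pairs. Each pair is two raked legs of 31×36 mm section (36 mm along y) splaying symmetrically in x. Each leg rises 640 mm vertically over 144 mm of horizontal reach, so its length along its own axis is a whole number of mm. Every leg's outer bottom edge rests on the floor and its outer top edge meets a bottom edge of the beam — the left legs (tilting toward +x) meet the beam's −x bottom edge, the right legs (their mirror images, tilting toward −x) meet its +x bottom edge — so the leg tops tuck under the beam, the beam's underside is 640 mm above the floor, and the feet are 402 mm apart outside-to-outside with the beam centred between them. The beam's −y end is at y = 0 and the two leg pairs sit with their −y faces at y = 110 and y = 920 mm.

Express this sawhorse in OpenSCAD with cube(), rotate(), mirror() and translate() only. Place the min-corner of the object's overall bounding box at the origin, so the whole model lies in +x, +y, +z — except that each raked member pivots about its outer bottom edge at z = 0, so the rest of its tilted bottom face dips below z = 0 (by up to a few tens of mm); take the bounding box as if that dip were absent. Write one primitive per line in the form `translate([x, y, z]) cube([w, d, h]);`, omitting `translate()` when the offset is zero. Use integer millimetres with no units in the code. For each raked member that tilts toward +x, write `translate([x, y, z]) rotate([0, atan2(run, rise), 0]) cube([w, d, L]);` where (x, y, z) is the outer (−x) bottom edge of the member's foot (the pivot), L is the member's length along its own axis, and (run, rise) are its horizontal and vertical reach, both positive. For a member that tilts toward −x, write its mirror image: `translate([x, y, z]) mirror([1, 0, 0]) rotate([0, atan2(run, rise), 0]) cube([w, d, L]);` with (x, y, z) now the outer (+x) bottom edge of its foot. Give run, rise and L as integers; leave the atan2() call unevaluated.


// leg length = √(144² + 640²) = 656
// right-leg outer foot x = 2·144 + 114 = 402
// beam min-corner = (144, 0, 640)
translate([144, 0, 640]) cube([114, 1066, 76]);
translate([0, 110, 0]) rotate([0, atan2(144, 640), 0]) cube([31, 36, 656]);
translate([402, 110, 0]) mirror([1, 0, 0]) rotate([0, atan2(144, 640), 0]) cube([31, 36, 656]);
translate([0, 920, 0]) rotate([0, atan2(144, 640), 0]) cube([31, 36, 656]);
translate([402, 920, 0]) mirror([1, 0, 0]) rotate([0, atan2(144, 640), 0]) cube([31, 36, 656]);


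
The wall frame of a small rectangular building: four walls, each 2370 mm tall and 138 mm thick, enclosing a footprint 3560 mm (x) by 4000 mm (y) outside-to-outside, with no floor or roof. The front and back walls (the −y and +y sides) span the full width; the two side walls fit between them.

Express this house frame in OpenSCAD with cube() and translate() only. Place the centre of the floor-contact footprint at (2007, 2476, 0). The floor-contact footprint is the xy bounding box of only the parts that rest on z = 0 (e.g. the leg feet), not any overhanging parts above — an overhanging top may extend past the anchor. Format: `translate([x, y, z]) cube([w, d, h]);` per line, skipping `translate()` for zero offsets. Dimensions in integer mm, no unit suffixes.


translate([227, 476, 0]) cube([3560, 138, 2370]);
translate([227, 4338, 0]) cube([3560, 138, 2370]);
translate([227, 614, 0]) cube([138, 3724, 2370]);
translate([3649, 614, 0]) cube([138, 3724, 2370]);


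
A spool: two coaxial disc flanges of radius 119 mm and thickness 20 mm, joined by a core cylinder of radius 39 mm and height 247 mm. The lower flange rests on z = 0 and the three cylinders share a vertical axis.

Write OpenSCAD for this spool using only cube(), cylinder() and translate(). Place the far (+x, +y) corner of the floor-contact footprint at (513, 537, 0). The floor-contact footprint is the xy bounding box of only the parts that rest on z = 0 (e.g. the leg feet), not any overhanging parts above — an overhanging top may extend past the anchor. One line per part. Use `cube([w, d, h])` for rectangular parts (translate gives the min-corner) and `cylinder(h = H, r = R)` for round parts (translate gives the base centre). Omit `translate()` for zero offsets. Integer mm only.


translate([394, 418, 0]) cylinder(h = 20, r = 119);
translate([394, 418, 20]) cylinder(h = 247, r = 39);
translate([394, 418, 267]) cylinder(h = 20, r = 119);


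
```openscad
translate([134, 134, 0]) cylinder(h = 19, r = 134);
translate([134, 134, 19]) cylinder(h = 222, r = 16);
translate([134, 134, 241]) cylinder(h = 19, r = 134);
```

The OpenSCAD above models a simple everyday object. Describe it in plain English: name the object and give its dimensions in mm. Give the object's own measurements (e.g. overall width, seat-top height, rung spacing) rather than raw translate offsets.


A spool: two coaxial disc flanges of radius 134 mm and thickness 19 mm, joined by a core cylinder of radius 16 mm and height 222 mm. The lower flange rests on z = 0 and the three cylinders share a vertical axis.


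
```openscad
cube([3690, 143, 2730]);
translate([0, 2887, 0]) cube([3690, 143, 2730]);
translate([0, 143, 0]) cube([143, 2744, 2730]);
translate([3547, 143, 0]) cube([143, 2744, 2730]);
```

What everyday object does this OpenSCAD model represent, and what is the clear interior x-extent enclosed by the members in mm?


A house (or room) frame. The interior width is 3404 mm.

Four 2730 mm walls enclosing a rectangle with no floor or roof — a room or house frame. Outside width is 3690 mm and wall thickness is 143 mm, so the interior width is 3690 − 2 × 143 = 3404 mm.


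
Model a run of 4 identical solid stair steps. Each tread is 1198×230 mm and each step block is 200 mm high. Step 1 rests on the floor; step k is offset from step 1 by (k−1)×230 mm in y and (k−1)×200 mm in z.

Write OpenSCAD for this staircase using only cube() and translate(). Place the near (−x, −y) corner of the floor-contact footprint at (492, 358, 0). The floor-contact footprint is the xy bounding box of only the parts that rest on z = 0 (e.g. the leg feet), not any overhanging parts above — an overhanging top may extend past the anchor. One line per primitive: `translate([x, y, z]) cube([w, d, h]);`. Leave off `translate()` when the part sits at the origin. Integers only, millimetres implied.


translate([492, 358, 0]) cube([1198, 230, 200]);
translate([492, 588, 200]) cube([1198, 230, 200]);
translate([492, 818, 400]) cube([1198, 230, 200]);
translate([492, 1048, 600]) cube([1198, 230, 200]);


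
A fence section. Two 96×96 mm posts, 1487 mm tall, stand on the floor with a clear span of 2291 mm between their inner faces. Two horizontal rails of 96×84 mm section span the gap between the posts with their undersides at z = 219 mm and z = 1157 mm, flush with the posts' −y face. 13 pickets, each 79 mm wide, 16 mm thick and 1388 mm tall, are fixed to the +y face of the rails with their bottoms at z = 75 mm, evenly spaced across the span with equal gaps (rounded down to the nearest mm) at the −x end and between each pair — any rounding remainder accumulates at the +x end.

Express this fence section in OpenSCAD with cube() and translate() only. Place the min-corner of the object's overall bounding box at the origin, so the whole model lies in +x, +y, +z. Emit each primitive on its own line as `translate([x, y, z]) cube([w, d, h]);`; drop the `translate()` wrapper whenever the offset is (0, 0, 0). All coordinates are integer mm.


cube([96, 96, 1487]);
translate([2387, 0, 0]) cube([96, 96, 1487]);
translate([96, 0, 219]) cube([2291, 96, 84]);
translate([96, 0, 1157]) cube([2291, 96, 84]);
translate([186, 96, 75]) cube([79, 16, 1388]);
translate([355, 96, 75]) cube([79, 16, 1388]);
translate([524, 96, 75]) cube([79, 16, 1388]);
translate([693, 96, 75]) cube([79, 16, 1388]);
translate([862, 96, 75]) cube([79, 16, 1388]);
translate([1031, 96, 75]) cube([79, 16, 1388]);
translate([1200, 96, 75]) cube([79, 16, 1388]);
translate([1369, 96, 75]) cube([79, 16, 1388]);
translate([1538, 96, 75]) cube([79, 16, 1388]);
translate([1707, 96, 75]) cube([79, 16, 1388]);
translate([1876, 96, 75]) cube([79, 16, 1388]);
translate([2045, 96, 75]) cube([79, 16, 1388]);
translate([2214, 96, 75]) cube([79, 16, 1388]);


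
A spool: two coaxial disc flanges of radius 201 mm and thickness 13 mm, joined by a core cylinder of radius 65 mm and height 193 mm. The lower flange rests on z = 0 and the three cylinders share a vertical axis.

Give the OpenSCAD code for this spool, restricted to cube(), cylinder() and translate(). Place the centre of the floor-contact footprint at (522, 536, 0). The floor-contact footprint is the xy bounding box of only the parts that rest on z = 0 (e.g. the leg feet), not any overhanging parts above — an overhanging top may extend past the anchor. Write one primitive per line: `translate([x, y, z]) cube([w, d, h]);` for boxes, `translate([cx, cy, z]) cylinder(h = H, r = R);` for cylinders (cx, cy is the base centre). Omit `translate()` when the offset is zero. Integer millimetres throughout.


translate([522, 536, 0]) cylinder(h = 13, r = 201);
translate([522, 536, 13]) cylinder(h = 193, r = 65);
translate([522, 536, 206]) cylinder(h = 13, r = 201);


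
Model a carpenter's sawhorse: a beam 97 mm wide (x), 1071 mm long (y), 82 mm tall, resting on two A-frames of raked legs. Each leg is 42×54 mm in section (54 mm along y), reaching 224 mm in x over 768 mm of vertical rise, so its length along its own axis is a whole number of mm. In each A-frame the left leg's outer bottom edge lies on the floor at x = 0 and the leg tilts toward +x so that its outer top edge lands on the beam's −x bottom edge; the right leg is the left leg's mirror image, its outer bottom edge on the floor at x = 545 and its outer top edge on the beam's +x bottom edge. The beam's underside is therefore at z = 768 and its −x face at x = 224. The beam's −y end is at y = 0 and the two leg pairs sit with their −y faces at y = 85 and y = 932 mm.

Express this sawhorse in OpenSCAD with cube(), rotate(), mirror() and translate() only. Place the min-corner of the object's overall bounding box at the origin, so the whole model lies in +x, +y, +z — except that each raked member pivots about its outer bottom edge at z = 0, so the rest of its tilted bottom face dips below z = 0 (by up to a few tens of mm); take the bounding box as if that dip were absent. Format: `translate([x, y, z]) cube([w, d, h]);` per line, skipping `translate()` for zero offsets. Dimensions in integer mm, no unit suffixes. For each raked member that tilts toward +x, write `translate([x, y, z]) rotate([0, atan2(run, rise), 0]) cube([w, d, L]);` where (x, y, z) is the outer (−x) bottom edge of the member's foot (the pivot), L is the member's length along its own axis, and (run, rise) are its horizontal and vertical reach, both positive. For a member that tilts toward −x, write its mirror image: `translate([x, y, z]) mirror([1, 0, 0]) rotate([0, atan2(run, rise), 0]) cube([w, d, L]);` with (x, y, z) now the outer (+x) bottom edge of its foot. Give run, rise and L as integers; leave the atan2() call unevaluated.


translate([224, 0, 768]) cube([97, 1071, 82]);
translate([0, 85, 0]) rotate([0, atan2(224, 768), 0]) cube([42, 54, 800]);
translate([545, 85, 0]) mirror([1, 0, 0]) rotate([0, atan2(224, 768), 0]) cube([42, 54, 800]);
translate([0, 932, 0]) rotate([0, atan2(224, 768), 0]) cube([42, 54, 800]);
translate([545, 932, 0]) mirror([1, 0, 0]) rotate([0, atan2(224, 768), 0]) cube([42, 54, 800]);


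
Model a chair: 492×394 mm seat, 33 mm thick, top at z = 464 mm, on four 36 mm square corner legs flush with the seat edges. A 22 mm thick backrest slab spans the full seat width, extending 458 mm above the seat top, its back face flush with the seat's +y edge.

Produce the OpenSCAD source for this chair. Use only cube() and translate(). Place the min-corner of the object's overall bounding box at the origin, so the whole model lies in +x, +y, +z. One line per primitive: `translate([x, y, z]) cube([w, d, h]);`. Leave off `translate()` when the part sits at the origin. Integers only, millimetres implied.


translate([0, 0, 431]) cube([492, 394, 33]);
cube([36, 36, 431]);
translate([456, 0, 0]) cube([36, 36, 431]);
translate([0, 358, 0]) cube([36, 36, 431]);
translate([456, 358, 0]) cube([36, 36, 431]);
translate([0, 372, 464]) cube([492, 22, 458]);


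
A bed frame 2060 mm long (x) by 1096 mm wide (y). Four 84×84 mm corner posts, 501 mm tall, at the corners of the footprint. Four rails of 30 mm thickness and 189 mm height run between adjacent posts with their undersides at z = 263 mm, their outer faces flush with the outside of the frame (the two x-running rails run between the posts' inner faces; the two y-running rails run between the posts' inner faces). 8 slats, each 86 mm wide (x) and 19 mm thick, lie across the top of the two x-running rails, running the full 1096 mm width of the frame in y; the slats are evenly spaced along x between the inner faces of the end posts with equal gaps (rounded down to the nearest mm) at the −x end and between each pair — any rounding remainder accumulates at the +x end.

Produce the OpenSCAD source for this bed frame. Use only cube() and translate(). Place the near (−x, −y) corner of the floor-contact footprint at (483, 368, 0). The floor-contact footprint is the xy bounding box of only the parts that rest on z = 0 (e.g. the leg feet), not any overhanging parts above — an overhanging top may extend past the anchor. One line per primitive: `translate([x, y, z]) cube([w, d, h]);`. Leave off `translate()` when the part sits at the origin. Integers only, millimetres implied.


translate([483, 368, 0]) cube([84, 84, 501]);
translate([483, 1380, 0]) cube([84, 84, 501]);
translate([2459, 368, 0]) cube([84, 84, 501]);
translate([2459, 1380, 0]) cube([84, 84, 501]);
translate([567, 368, 263]) cube([1892, 30, 189]);
translate([567, 1434, 263]) cube([1892, 30, 189]);
translate([483, 452, 263]) cube([30, 928, 189]);
translate([2513, 452, 263]) cube([30, 928, 189]);
translate([700, 368, 452]) cube([86, 1096, 19]);
translate([919, 368, 452]) cube([86, 1096, 19]);
translate([1138, 368, 452]) cube([86, 1096, 19]);
translate([1357, 368, 452]) cube([86, 1096, 19]);
translate([1576, 368, 452]) cube([86, 1096, 19]);
translate([1795, 368, 452]) cube([86, 1096, 19]);
translate([2014, 368, 452]) cube([86, 1096, 19]);
translate([2233, 368, 452]) cube([86, 1096, 19]);


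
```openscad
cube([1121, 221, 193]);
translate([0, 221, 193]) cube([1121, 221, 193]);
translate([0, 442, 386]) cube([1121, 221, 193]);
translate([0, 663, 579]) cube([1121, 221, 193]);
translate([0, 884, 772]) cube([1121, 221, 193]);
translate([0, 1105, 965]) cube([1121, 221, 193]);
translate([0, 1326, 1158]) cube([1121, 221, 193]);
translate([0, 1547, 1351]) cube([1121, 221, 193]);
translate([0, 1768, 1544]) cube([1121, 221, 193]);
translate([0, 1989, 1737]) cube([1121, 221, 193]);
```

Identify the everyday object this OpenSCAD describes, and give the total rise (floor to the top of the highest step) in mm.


A staircase. The total rise is 1930 mm.

10 identical blocks, each offset up and back from the previous — a staircase. Each step is 193 mm tall and there are 10 of them, so the total rise is 10 × 193 = 1930 mm.


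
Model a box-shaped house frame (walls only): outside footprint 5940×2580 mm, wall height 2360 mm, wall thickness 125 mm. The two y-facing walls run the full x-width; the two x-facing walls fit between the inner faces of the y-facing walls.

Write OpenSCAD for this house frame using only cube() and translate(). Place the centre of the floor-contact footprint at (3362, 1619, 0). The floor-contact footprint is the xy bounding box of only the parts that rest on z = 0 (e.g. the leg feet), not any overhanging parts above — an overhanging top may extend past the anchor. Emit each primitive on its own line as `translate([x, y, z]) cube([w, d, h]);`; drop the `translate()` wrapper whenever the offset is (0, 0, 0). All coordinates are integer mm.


translate([392, 329, 0]) cube([5940, 125, 2360]);
translate([392, 2784, 0]) cube([5940, 125, 2360]);
translate([392, 454, 0]) cube([125, 2330, 2360]);
translate([6207, 454, 0]) cube([125, 2330, 2360]);


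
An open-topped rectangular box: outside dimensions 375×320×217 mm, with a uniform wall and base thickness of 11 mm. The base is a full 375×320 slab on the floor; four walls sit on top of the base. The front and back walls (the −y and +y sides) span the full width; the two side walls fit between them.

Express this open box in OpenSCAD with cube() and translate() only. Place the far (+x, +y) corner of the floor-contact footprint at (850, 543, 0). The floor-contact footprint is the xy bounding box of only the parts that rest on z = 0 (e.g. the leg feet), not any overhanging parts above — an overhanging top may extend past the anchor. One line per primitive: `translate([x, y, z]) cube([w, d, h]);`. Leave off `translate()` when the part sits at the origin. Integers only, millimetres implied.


translate([475, 223, 0]) cube([375, 320, 11]);
translate([475, 223, 11]) cube([375, 11, 206]);
translate([475, 532, 11]) cube([375, 11, 206]);
translate([475, 234, 11]) cube([11, 298, 206]);
translate([839, 234, 11]) cube([11, 298, 206]);


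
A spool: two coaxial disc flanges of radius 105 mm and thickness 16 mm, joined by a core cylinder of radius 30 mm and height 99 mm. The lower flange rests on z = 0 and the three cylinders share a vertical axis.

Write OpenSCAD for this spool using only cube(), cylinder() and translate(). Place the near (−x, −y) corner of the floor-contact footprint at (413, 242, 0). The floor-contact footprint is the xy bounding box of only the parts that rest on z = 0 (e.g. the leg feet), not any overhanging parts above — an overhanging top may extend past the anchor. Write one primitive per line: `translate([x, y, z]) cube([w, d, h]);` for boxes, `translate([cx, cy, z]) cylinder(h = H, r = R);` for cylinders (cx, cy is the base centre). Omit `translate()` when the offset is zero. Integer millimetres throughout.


translate([518, 347, 0]) cylinder(h = 16, r = 105);
translate([518, 347, 16]) cylinder(h = 99, r = 30);
translate([518, 347, 115]) cylinder(h = 16, r = 105);


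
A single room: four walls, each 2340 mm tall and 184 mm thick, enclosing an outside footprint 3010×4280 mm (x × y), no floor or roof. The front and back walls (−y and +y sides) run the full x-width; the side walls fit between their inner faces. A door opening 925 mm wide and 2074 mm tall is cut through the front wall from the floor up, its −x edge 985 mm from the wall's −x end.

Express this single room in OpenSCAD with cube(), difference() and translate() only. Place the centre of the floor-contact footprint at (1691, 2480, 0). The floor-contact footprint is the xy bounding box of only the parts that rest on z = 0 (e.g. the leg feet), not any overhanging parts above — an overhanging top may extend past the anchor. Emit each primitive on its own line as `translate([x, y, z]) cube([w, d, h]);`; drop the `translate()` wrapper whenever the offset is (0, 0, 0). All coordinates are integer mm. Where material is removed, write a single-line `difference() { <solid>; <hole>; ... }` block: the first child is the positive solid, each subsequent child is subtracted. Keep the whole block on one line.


difference() { translate([186, 340, 0]) cube([3010, 184, 2340]); translate([1171, 340, 0]) cube([925, 184, 2074]); }
translate([186, 4436, 0]) cube([3010, 184, 2340]);
translate([186, 524, 0]) cube([184, 3912, 2340]);
translate([3012, 524, 0]) cube([184, 3912, 2340]);
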